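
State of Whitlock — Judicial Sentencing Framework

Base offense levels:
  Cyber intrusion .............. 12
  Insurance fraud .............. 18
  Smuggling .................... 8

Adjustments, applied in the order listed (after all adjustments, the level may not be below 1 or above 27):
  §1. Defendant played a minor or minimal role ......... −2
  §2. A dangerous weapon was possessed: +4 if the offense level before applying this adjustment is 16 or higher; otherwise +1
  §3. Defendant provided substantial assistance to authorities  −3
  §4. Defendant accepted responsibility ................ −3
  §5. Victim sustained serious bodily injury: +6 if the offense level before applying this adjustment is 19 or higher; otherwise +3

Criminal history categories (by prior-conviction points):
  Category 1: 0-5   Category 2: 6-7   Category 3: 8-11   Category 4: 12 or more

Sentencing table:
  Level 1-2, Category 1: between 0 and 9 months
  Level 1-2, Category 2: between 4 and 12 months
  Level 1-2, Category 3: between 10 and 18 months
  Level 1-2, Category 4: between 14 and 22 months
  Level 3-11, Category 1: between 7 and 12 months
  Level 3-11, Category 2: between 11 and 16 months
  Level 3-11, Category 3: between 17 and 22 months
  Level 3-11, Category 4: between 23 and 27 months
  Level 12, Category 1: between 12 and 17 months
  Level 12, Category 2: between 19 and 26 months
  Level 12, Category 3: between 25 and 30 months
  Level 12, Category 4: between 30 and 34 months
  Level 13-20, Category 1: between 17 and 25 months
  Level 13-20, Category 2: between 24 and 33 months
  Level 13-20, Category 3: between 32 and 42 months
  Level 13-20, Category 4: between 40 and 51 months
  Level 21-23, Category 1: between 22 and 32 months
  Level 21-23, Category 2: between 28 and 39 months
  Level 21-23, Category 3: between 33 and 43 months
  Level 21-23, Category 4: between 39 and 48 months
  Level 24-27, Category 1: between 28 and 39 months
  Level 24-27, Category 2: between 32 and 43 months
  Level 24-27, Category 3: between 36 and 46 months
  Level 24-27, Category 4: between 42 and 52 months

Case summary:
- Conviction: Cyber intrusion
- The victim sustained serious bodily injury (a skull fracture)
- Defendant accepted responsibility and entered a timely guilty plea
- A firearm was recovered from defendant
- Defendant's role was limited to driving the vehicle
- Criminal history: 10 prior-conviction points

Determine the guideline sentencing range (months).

17-22 months

Base offense level for cyber intrusion: 12.
§1 applies: 12 − 2 = 10.
§2 applies (level before this adjustment is 10 < 16, so +1): 10 + 1 = 11.
§4 applies: 11 − 3 = 8.
§5 applies (level before this adjustment is 8 < 19, so +3): 8 + 3 = 11.
Final offense level: 11.
Criminal history: 10 prior points → Category 3 (8-11).
Level 11 falls in the 3-11 band.
Grid: Level 3-11 × Category 3 = 17-22 months.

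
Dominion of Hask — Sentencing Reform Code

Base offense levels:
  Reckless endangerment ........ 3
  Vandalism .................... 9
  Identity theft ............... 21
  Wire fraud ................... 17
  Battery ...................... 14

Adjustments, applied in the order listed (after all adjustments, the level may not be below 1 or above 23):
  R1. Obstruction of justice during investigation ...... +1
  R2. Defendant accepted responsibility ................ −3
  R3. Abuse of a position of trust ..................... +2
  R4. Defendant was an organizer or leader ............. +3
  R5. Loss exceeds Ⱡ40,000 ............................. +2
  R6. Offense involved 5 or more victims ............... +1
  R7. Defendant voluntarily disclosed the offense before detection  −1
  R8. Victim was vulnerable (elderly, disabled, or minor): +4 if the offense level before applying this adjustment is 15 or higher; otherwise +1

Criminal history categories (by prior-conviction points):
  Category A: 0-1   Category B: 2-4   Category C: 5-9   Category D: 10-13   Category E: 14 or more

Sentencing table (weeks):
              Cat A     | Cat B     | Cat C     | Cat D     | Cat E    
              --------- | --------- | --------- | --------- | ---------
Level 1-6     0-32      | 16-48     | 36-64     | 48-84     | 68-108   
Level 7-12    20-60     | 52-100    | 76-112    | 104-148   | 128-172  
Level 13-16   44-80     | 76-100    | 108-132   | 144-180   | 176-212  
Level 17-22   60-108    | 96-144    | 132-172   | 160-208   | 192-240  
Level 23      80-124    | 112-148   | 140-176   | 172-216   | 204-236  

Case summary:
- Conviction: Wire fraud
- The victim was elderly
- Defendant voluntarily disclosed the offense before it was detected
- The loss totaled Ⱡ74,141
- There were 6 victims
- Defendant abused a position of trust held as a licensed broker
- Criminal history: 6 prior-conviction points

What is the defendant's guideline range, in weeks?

140-176 weeks

Base offense level for wire fraud: 17.
R1 does not apply.
R3 applies: 17 + 2 = 19.
R4 does not apply.
R5 applies: 19 + 2 = 21.
R6 applies: 21 + 1 = 22.
R7 applies: 22 − 1 = 21.
R8 applies (level before this adjustment is 21 ≥ 15, so +4): 21 + 4 = 25.
Level 25 exceeds the maximum of 23; capped at 23.
Final offense level: 23.
Criminal history: 6 prior points → Category C (5-9).
Level 23 falls in the 23 band.
Grid: Level 23 × Category C = 140-176 weeks.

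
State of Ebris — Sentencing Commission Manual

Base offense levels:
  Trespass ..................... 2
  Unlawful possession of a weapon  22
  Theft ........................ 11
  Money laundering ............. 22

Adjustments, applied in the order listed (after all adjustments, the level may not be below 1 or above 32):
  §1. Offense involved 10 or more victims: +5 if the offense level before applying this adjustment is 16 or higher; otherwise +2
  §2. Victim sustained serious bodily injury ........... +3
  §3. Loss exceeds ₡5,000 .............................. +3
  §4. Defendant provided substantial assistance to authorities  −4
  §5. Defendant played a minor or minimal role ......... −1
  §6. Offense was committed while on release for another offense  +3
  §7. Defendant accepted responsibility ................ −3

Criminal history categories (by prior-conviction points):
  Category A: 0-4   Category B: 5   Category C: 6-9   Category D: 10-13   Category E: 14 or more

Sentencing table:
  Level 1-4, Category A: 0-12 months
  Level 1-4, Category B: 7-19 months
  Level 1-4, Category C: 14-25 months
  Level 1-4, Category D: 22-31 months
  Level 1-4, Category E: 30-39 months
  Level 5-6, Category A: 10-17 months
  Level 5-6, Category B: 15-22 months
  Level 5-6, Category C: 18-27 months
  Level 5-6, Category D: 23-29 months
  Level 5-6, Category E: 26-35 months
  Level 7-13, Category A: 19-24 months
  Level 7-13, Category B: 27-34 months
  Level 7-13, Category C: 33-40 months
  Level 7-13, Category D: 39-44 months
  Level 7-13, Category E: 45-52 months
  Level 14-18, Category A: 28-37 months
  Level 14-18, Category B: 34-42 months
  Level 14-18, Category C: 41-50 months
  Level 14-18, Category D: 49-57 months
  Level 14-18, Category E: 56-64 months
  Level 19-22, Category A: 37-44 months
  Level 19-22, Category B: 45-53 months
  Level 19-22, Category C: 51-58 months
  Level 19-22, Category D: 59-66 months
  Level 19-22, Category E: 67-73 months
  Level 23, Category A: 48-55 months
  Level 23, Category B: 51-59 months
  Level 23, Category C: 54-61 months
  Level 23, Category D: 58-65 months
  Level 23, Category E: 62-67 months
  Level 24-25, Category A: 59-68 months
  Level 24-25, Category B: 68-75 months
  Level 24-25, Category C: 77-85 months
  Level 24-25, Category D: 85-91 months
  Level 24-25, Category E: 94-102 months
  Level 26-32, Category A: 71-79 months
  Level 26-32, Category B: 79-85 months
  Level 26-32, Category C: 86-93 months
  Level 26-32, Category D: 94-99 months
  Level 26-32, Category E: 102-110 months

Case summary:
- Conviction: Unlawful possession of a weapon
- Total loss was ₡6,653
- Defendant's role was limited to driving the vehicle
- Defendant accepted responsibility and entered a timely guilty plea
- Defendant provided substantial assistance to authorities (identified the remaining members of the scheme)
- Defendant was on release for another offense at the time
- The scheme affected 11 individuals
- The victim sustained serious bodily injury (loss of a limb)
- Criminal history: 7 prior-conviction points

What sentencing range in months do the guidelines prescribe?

Base offense level for unlawful possession of a weapon: 22.
§1 applies (level before this adjustment is 22 ≥ 16, so +5): 22 + 5 = 27.
§2 applies: 27 + 3 = 30.
§3 applies: 30 + 3 = 33.
§4 applies: 33 − 4 = 29.
§5 applies: 29 − 1 = 28.
§6 applies: 28 + 3 = 31.
§7 applies: 31 − 3 = 28.
Final offense level: 28.
Criminal history: 7 prior points → Category C (6-9).
Level 28 falls in the 26-32 band.
Grid: Level 26-32 × Category C = 86-93 months.

86-93 months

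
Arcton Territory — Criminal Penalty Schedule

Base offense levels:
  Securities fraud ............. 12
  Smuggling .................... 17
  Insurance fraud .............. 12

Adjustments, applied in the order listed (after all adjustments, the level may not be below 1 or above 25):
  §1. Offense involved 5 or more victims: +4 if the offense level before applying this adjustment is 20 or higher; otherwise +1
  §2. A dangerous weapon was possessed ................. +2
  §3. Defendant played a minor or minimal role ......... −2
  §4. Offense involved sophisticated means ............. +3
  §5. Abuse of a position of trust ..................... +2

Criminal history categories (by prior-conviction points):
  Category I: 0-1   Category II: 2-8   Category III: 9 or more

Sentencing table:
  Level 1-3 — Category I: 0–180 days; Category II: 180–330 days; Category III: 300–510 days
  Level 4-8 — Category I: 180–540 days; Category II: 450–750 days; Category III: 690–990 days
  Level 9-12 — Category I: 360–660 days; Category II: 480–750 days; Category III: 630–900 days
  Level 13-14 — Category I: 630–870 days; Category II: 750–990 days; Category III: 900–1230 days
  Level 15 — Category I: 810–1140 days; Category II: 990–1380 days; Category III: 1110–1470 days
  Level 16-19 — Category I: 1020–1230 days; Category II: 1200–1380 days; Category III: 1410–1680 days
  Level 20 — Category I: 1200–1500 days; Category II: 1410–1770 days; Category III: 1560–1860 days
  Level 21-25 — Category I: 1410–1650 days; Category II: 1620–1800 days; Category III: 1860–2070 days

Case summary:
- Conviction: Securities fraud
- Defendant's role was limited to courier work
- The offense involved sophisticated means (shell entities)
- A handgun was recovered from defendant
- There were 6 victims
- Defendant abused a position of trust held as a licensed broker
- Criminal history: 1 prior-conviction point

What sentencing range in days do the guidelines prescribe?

Base offense level for securities fraud: 12.
§1 applies (level before this adjustment is 12 < 20, so +1): 12 + 1 = 13.
§2 applies: 13 + 2 = 15.
§3 applies: 15 − 2 = 13.
§4 applies: 13 + 3 = 16.
§5 applies: 16 + 2 = 18.
Final offense level: 18.
Criminal history: 1 prior point → Category I (0-1).
Level 18 falls in the 16-19 band.
Grid: Level 16-19 × Category I = 1020-1230 days.

1020-1230 days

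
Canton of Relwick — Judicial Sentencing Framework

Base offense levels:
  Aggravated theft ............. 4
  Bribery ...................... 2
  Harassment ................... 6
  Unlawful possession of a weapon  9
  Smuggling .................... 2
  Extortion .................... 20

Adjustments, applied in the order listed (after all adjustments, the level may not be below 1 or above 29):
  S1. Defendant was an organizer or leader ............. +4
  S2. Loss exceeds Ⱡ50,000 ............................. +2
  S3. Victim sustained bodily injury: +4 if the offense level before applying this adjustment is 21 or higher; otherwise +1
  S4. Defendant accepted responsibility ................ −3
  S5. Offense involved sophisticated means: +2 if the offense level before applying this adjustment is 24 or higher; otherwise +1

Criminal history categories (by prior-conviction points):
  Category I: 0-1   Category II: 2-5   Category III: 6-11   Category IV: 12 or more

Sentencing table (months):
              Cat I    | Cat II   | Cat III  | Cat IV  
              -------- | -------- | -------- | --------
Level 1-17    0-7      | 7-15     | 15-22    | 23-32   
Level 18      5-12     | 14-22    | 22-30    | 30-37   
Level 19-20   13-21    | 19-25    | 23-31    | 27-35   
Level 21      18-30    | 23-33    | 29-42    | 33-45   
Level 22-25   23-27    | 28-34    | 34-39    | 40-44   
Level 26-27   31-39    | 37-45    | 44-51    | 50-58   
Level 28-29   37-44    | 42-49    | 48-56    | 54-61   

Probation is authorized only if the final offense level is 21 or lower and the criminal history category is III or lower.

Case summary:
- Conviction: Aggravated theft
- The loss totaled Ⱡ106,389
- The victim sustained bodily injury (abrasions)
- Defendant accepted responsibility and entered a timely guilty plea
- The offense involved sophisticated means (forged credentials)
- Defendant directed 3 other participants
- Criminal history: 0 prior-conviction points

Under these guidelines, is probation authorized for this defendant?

Base offense level for aggravated theft: 4.
S1 applies: 4 + 4 = 8.
S2 applies: 8 + 2 = 10.
S3 applies (level before this adjustment is 10 < 21, so +1): 10 + 1 = 11.
S4 applies: 11 − 3 = 8.
S5 applies (level before this adjustment is 8 < 24, so +1): 8 + 1 = 9.
Final offense level: 9.
Criminal history: 0 prior points → Category I (0-1).
Level 9 falls in the 1-17 band.
Grid: Level 1-17 × Category I = 0-7 months.
Probation check: level 9 ≤ 21 and category I ≤ III → eligible.

Yes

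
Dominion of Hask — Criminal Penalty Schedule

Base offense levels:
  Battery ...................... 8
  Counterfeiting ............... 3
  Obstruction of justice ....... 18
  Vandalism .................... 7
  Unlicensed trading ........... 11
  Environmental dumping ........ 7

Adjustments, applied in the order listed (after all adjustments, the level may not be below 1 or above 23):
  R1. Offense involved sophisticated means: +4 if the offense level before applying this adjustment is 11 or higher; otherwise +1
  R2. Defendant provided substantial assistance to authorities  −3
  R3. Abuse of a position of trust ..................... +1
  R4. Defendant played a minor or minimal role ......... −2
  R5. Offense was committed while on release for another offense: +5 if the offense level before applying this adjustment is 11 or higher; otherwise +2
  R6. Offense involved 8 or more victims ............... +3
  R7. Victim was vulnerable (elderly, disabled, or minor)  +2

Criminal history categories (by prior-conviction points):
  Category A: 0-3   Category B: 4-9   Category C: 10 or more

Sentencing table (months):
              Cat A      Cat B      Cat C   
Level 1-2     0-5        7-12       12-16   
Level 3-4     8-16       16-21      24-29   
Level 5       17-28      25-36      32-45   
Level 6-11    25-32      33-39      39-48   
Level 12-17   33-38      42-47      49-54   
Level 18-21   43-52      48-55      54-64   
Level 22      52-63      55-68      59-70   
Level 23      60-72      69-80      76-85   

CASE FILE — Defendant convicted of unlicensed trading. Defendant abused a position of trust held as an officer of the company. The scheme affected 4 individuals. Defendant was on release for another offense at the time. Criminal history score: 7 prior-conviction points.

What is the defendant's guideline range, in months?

42-47 months

Base offense level for unlicensed trading: 11.
R3 applies: 11 + 1 = 12.
R4 does not apply.
R5 applies (level before this adjustment is 12 ≥ 11, so +5): 12 + 5 = 17.
Final offense level: 17.
Criminal history: 7 prior points → Category B (4-9).
Level 17 falls in the 12-17 band.
Grid: Level 12-17 × Category B = 42-47 months.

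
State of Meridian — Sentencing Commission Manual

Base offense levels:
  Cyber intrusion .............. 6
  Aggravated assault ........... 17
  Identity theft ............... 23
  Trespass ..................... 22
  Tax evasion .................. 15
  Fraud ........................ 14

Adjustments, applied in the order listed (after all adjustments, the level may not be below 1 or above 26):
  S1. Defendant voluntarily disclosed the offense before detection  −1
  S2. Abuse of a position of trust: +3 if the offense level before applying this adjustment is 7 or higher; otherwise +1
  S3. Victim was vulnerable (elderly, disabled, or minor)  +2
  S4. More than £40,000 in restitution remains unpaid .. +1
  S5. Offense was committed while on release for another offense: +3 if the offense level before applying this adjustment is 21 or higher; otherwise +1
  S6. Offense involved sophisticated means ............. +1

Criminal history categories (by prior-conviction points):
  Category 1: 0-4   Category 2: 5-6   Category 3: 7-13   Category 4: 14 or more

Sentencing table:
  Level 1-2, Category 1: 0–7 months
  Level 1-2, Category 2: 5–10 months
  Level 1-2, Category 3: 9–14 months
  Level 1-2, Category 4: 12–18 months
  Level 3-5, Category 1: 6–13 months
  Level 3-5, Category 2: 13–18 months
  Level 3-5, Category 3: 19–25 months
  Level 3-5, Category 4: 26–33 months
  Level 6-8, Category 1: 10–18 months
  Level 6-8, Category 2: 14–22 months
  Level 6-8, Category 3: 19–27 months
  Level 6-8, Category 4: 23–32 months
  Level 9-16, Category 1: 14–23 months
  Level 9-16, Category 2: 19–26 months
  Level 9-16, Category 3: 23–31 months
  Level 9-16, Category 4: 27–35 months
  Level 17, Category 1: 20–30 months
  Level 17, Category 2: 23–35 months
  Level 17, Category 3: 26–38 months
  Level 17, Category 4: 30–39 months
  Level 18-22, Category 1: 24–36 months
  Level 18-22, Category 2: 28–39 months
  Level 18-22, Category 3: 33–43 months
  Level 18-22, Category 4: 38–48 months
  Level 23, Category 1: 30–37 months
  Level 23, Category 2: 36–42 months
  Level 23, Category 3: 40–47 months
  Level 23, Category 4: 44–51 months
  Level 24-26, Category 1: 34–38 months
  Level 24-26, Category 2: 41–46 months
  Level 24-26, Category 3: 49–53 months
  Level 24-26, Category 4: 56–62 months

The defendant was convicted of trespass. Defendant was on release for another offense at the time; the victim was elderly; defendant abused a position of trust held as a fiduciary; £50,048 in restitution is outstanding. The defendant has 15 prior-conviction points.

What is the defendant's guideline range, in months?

Base offense level for trespass: 22.
S2 applies (level before this adjustment is 22 ≥ 7, so +3): 22 + 3 = 25.
S3 applies: 25 + 2 = 27.
S4 applies: 27 + 1 = 28.
S5 applies (level before this adjustment is 28 ≥ 21, so +3): 28 + 3 = 31.
Level 31 exceeds the maximum of 26; capped at 26.
Final offense level: 26.
Criminal history: 15 prior points → Category 4 (14+).
Level 26 falls in the 24-26 band.
Grid: Level 24-26 × Category 4 = 56-62 months.

56-62 months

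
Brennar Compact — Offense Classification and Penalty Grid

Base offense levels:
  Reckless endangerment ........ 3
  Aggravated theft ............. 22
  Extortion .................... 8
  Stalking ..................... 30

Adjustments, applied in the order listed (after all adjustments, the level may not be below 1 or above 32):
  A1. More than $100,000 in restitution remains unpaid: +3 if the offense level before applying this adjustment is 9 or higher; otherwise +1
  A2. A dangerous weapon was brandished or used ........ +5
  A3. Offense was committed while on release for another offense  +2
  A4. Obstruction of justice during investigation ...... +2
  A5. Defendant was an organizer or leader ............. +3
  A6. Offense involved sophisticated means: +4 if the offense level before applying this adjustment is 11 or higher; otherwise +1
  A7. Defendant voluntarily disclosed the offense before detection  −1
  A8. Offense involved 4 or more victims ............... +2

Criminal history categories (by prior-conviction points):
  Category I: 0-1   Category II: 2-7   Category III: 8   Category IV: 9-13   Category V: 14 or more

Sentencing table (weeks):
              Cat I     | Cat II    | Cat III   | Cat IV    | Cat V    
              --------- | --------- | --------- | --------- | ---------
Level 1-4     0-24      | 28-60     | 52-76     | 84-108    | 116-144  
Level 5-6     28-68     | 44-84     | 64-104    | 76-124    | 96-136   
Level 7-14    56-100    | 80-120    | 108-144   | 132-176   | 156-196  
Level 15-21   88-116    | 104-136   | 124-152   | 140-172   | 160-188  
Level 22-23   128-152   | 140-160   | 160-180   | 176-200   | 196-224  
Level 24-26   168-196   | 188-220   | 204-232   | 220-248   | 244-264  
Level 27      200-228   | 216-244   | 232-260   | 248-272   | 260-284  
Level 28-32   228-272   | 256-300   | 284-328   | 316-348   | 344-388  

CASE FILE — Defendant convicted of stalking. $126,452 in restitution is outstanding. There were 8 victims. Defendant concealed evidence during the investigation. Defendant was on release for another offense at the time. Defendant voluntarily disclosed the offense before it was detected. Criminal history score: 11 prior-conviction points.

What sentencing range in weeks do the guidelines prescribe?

Base offense level for stalking: 30.
A1 applies (level before this adjustment is 30 ≥ 9, so +3): 30 + 3 = 33.
A3 applies: 33 + 2 = 35.
A4 applies: 35 + 2 = 37.
A5 does not apply.
A7 applies: 37 − 1 = 36.
A8 applies: 36 + 2 = 38.
Level 38 exceeds the maximum of 32; capped at 32.
Final offense level: 32.
Criminal history: 11 prior points → Category IV (9-13).
Level 32 falls in the 28-32 band.
Grid: Level 28-32 × Category IV = 316-348 weeks.

316-348 weeks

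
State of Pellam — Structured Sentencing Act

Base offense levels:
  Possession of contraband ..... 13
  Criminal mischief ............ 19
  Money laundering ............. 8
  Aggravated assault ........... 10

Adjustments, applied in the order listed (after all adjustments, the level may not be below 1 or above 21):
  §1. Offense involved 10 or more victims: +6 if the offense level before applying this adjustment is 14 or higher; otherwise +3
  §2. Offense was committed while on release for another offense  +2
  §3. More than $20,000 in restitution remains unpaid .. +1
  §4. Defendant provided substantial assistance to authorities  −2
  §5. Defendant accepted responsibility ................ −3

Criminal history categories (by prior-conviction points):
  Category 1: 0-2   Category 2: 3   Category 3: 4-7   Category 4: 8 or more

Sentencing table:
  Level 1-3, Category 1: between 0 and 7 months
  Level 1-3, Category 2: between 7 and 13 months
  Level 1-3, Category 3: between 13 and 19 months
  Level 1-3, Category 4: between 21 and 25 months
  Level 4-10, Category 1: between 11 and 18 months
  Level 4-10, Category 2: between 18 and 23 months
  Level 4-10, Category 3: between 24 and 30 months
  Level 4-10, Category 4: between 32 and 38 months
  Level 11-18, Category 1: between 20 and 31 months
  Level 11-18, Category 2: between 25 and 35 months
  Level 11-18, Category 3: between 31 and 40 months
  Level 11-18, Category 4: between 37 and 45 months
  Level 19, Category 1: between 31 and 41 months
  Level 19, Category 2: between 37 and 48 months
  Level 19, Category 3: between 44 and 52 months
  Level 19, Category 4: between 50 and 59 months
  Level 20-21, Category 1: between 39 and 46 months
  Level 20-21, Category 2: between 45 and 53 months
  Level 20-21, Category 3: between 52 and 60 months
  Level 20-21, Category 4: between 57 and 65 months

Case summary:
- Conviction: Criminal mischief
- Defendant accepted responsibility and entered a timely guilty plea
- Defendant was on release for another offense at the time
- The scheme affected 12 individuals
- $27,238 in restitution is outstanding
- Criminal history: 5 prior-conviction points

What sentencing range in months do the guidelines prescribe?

52-60 months

Base offense level for criminal mischief: 19.
§1 applies (level before this adjustment is 19 ≥ 14, so +6): 19 + 6 = 25.
§2 applies: 25 + 2 = 27.
§3 applies: 27 + 1 = 28.
§4 does not apply.
§5 applies: 28 − 3 = 25.
Level 25 exceeds the maximum of 21; capped at 21.
Final offense level: 21.
Criminal history: 5 prior points → Category 3 (4-7).
Level 21 falls in the 20-21 band.
Grid: Level 20-21 × Category 3 = 52-60 months.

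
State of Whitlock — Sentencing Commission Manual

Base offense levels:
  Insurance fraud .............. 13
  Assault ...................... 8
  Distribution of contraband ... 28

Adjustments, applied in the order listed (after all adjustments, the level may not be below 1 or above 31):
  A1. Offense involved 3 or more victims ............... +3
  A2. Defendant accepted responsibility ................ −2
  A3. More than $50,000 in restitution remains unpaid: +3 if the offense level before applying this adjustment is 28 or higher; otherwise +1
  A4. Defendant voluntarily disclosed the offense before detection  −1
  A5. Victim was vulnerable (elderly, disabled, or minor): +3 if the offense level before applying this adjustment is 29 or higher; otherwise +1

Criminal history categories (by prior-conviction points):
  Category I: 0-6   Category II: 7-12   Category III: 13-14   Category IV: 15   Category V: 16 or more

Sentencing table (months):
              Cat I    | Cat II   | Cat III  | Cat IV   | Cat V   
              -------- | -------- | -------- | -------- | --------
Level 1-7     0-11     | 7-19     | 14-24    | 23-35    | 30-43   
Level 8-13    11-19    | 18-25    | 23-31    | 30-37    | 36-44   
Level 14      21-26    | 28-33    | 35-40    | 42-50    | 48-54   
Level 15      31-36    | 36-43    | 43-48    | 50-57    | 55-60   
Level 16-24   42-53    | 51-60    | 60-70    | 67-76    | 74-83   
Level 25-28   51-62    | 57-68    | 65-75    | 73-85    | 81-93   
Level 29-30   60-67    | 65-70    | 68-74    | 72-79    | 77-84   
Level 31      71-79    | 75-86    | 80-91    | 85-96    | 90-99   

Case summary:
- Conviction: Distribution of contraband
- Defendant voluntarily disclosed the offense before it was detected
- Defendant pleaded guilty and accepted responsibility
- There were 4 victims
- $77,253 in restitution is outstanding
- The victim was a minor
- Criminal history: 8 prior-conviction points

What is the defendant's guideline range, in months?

75-86 months

Base offense level for distribution of contraband: 28.
A1 applies: 28 + 3 = 31.
A2 applies: 31 − 2 = 29.
A3 applies (level before this adjustment is 29 ≥ 28, so +3): 29 + 3 = 32.
A4 applies: 32 − 1 = 31.
A5 applies (level before this adjustment is 31 ≥ 29, so +3): 31 + 3 = 34.
Level 34 exceeds the maximum of 31; capped at 31.
Final offense level: 31.
Criminal history: 8 prior points → Category II (7-12).
Level 31 falls in the 31 band.
Grid: Level 31 × Category II = 75-86 months.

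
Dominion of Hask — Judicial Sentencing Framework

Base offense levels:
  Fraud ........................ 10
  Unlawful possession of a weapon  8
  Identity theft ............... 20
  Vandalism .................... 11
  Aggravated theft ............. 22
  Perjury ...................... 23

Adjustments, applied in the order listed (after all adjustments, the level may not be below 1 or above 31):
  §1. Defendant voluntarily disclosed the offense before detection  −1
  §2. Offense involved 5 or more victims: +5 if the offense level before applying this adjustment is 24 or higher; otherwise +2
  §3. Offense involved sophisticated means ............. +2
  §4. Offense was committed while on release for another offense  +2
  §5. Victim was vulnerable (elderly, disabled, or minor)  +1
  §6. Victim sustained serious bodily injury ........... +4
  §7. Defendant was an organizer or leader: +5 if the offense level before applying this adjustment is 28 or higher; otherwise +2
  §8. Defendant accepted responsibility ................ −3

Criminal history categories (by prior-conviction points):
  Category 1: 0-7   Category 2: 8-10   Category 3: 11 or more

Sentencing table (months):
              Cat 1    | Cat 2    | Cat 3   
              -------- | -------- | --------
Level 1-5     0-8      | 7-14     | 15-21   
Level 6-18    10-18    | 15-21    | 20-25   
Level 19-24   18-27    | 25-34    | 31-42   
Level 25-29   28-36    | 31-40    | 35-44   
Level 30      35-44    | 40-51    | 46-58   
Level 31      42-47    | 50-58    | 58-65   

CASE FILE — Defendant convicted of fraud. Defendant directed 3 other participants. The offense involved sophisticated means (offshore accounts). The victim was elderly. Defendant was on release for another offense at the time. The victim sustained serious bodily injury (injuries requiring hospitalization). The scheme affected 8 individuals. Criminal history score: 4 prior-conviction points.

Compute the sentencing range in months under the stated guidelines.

18-27 months

Base offense level for fraud: 10.
§1 does not apply.
§2 applies (level before this adjustment is 10 < 24, so +2): 10 + 2 = 12.
§3 applies: 12 + 2 = 14.
§4 applies: 14 + 2 = 16.
§5 applies: 16 + 1 = 17.
§6 applies: 17 + 4 = 21.
§7 applies (level before this adjustment is 21 < 28, so +2): 21 + 2 = 23.
§8 does not apply.
Final offense level: 23.
Criminal history: 4 prior points → Category 1 (0-7).
Level 23 falls in the 19-24 band.
Grid: Level 19-24 × Category 1 = 18-27 months.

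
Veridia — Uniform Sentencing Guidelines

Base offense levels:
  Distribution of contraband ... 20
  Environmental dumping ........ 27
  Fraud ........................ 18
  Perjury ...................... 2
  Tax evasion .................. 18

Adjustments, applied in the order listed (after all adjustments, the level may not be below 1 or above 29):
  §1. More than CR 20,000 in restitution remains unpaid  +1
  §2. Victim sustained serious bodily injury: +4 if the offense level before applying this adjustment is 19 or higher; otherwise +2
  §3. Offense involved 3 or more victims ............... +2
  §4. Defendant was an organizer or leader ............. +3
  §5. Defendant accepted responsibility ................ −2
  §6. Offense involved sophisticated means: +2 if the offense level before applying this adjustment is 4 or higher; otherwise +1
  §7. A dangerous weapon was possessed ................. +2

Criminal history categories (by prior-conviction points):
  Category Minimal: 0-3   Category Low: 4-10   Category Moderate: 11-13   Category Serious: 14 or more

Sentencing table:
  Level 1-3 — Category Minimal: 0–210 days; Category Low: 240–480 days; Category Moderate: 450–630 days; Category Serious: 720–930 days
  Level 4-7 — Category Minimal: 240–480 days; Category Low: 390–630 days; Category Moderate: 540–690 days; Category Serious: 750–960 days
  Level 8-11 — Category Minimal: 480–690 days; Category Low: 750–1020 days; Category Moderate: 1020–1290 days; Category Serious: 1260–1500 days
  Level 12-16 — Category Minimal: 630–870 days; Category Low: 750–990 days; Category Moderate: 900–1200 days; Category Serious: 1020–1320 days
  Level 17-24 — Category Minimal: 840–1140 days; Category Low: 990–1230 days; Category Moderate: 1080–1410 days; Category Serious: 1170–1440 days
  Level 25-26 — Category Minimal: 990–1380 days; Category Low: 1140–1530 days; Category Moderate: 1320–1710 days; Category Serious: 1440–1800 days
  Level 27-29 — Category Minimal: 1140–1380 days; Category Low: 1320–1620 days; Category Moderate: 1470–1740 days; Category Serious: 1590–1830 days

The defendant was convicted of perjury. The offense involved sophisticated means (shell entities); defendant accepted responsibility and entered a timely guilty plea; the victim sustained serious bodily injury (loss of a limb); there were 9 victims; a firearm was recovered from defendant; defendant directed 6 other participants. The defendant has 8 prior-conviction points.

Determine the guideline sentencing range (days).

Base offense level for perjury: 2.
§2 applies (level before this adjustment is 2 < 19, so +2): 2 + 2 = 4.
§3 applies: 4 + 2 = 6.
§4 applies: 6 + 3 = 9.
§5 applies: 9 − 2 = 7.
§6 applies (level before this adjustment is 7 ≥ 4, so +2): 7 + 2 = 9.
§7 applies: 9 + 2 = 11.
Final offense level: 11.
Criminal history: 8 prior points → Category Low (4-10).
Level 11 falls in the 8-11 band.
Grid: Level 8-11 × Category Low = 750-1020 days.

750-1020 days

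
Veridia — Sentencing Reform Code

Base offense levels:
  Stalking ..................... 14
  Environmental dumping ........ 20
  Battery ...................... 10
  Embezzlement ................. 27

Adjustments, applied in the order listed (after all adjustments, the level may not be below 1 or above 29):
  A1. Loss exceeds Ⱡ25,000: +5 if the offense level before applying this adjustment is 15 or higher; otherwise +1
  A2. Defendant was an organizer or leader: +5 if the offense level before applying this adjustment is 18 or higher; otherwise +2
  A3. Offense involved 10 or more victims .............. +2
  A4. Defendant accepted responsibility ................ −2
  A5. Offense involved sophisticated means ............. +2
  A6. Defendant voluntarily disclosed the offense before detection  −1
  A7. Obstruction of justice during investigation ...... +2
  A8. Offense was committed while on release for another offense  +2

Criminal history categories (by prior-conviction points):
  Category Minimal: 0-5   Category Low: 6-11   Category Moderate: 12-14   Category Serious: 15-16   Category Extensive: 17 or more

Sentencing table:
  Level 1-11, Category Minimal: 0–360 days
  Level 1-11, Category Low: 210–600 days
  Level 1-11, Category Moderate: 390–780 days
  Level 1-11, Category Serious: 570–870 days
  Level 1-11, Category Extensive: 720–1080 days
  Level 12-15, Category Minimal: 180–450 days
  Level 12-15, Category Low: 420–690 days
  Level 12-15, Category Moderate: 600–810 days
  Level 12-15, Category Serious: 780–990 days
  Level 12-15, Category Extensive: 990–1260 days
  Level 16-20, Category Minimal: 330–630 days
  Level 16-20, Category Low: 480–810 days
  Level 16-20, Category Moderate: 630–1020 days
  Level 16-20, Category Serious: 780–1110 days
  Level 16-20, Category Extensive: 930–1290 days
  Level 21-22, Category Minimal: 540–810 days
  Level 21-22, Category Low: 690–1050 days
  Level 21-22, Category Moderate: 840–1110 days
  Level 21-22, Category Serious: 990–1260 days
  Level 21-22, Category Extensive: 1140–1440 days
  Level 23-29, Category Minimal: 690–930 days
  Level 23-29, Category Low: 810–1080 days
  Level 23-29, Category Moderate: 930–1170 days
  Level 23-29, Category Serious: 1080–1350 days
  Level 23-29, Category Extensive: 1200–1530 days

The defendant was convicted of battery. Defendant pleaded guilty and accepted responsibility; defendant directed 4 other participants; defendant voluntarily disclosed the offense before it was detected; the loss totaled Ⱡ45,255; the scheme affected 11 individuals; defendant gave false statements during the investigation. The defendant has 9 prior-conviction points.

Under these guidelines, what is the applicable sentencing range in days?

420-690 days

Base offense level for battery: 10.
A1 applies (level before this adjustment is 10 < 15, so +1): 10 + 1 = 11.
A2 applies (level before this adjustment is 11 < 18, so +2): 11 + 2 = 13.
A3 applies: 13 + 2 = 15.
A4 applies: 15 − 2 = 13.
A6 applies: 13 − 1 = 12.
A7 applies: 12 + 2 = 14.
A8 does not apply.
Final offense level: 14.
Criminal history: 9 prior points → Category Low (6-11).
Level 14 falls in the 12-15 band.
Grid: Level 12-15 × Category Low = 420-690 days.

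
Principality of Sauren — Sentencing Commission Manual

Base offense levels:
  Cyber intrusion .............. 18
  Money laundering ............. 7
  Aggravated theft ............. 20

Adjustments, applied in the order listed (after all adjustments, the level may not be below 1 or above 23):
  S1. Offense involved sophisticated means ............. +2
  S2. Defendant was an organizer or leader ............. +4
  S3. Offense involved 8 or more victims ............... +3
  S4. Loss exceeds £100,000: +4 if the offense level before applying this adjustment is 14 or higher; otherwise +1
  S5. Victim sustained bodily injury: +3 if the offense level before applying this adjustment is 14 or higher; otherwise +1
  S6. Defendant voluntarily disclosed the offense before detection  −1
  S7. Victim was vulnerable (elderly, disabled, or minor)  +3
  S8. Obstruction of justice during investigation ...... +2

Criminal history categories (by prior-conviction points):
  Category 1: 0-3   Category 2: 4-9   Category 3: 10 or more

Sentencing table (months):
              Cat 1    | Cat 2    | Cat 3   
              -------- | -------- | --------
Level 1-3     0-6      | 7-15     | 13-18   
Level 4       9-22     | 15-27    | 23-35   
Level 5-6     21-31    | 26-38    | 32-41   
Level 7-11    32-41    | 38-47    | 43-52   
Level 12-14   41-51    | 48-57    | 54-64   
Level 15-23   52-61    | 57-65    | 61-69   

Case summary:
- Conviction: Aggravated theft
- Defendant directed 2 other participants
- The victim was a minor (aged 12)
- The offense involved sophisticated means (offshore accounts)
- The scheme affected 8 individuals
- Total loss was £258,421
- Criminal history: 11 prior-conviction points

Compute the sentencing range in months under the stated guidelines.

61-69 months

Base offense level for aggravated theft: 20.
S1 applies: 20 + 2 = 22.
S2 applies: 22 + 4 = 26.
S3 applies: 26 + 3 = 29.
S4 applies (level before this adjustment is 29 ≥ 14, so +4): 29 + 4 = 33.
S5 does not apply.
S6 does not apply.
S7 applies: 33 + 3 = 36.
Level 36 exceeds the maximum of 23; capped at 23.
Final offense level: 23.
Criminal history: 11 prior points → Category 3 (10+).
Level 23 falls in the 15-23 band.
Grid: Level 15-23 × Category 3 = 61-69 months.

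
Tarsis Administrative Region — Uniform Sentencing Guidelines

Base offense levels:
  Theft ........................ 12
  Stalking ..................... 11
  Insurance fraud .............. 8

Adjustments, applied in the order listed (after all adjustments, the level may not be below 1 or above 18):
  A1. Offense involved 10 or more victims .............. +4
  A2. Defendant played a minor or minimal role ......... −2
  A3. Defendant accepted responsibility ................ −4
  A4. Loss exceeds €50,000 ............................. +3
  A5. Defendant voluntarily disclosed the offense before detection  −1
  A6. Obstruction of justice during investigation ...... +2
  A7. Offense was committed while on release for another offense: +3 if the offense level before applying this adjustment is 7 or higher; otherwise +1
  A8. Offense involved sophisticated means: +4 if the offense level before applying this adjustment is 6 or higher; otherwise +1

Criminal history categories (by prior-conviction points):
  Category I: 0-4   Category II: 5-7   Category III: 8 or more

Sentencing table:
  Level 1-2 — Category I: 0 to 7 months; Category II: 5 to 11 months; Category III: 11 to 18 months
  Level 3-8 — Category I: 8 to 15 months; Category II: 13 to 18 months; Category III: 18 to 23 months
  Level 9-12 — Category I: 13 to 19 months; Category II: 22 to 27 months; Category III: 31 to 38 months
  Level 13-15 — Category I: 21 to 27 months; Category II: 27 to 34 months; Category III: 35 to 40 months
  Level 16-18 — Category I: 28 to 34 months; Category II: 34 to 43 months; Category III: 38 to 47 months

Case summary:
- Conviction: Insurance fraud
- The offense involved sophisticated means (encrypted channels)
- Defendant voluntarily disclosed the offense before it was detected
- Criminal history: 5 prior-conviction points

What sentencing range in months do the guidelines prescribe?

Base offense level for insurance fraud: 8.
A5 applies: 8 − 1 = 7.
A7 does not apply.
A8 applies (level before this adjustment is 7 ≥ 6, so +4): 7 + 4 = 11.
Final offense level: 11.
Criminal history: 5 prior points → Category II (5-7).
Level 11 falls in the 9-12 band.
Grid: Level 9-12 × Category II = 22-27 months.

22-27 months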